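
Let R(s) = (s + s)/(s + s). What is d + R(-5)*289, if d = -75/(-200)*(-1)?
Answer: 2309/8 ≈ 288.63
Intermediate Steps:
R(s) = 1 (R(s) = (2*s)/((2*s)) = (2*s)*(1/(2*s)) = 1)
d = -3/8 (d = -75*(-1/200)*(-1) = (3/8)*(-1) = -3/8 ≈ -0.37500)
d + R(-5)*289 = -3/8 + 1*289 = -3/8 + 289 = 2309/8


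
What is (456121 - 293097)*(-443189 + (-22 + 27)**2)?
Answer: -72246367936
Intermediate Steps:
(456121 - 293097)*(-443189 + (-22 + 27)**2) = 163024*(-443189 + 5**2) = 163024*(-443189 + 25) = 163024*(-443164) = -72246367936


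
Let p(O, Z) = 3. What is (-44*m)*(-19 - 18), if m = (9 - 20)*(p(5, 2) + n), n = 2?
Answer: -89540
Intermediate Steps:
m = -55 (m = (9 - 20)*(3 + 2) = -11*5 = -55)
(-44*m)*(-19 - 18) = (-44*(-55))*(-19 - 18) = 2420*(-37) = -89540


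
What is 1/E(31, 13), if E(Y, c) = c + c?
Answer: 1/26 ≈ 0.038462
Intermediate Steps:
E(Y, c) = 2*c
1/E(31, 13) = 1/(2*13) = 1/26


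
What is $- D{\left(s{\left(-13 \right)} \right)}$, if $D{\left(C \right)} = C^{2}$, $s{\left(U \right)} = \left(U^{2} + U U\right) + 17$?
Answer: $-126025$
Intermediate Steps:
$s{\left(U \right)} = 17 + 2 U^{2}$ ($s{\left(U \right)} = \left(U^{2} + U^{2}\right) + 17 = 2 U^{2} + 17 = 17 + 2 U^{2}$)
$- D{\left(s{\left(-13 \right)} \right)} = - \left(17 + 2 \left(-13\right)^{2}\right)^{2} = - \left(17 + 2 \cdot 169\right)^{2} = - \left(17 + 338\right)^{2} = - 355^{2} = \left(-1\right) 126025 = -126025$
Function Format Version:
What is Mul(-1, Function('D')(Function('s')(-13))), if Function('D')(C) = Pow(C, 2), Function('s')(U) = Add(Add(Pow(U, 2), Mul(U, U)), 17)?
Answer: -126025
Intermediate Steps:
Function('s')(U) = Add(17, Mul(2, Pow(U, 2))) (Function('s')(U) = Add(Add(Pow(U, 2), Pow(U, 2)), 17) = Add(Mul(2, Pow(U, 2)), 17) = Add(17, Mul(2, Pow(U, 2))))
Mul(-1, Function('D')(Function('s')(-13))) = Mul(-1, Pow(Add(17, Mul(2, Pow(-13, 2))), 2)) = Mul(-1, Pow(Add(17, Mul(2, 169)), 2)) = Mul(-1, Pow(Add(17, 338), 2)) = Mul(-1, Pow(355, 2)) = Mul(-1, 126025) = -126025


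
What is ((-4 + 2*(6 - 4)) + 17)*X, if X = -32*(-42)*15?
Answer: 342720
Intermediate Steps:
X = 20160 (X = 1344*15 = 20160)
((-4 + 2*(6 - 4)) + 17)*X = ((-4 + 2*(6 - 4)) + 17)*20160 = ((-4 + 2*2) + 17)*20160 = ((-4 + 4) + 17)*20160 = (0 + 17)*20160 = 17*20160 = 342720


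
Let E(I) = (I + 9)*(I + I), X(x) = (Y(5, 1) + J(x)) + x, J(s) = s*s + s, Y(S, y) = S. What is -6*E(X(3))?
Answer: -6960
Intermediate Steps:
J(s) = s + s² (J(s) = s² + s = s + s²)
X(x) = 5 + x + x*(1 + x) (X(x) = (5 + x*(1 + x)) + x = 5 + x + x*(1 + x))
E(I) = 2*I*(9 + I) (E(I) = (9 + I)*(2*I) = 2*I*(9 + I))
-6*E(X(3)) = -12*(5 + 3 + 3*(1 + 3))*(9 + (5 + 3 + 3*(1 + 3))) = -12*(5 + 3 + 3*4)*(9 + (5 + 3 + 3*4)) = -12*(5 + 3 + 12)*(9 + (5 + 3 + 12)) = -12*20*(9 + 20) = -12*20*29 = -6*1160 = -6960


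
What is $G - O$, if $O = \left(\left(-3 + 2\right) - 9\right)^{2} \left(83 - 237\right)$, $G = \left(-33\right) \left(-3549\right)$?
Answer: $132517$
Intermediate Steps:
$G = 117117$
$O = -15400$ ($O = \left(-1 - 9\right)^{2} \left(-154\right) = \left(-10\right)^{2} \left(-154\right) = 100 \left(-154\right) = -15400$)
$G - O = 117117 - -15400 = 117117 + 15400 = 132517$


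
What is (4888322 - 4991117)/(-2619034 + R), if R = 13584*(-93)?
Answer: 102795/3882346 ≈ 0.026478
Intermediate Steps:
R = -1263312
(4888322 - 4991117)/(-2619034 + R) = (4888322 - 4991117)/(-2619034 - 1263312) = -102795/(-3882346) = -102795*(-1/3882346) = 102795/3882346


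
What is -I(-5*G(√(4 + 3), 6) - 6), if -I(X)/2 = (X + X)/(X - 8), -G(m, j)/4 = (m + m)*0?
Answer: 12/7 ≈ 1.7143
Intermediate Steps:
G(m, j) = 0 (G(m, j) = -4*(m + m)*0 = -4*2*m*0 = -4*0 = 0)
I(X) = -4*X/(-8 + X) (I(X) = -2*(X + X)/(X - 8) = -2*2*X/(-8 + X) = -4*X/(-8 + X))
-I(-5*G(√(4 + 3), 6) - 6) = -(-4)*(-5*0 - 6)/(-8 + (-5*0 - 6)) = -(-4)*(0 - 6)/(-8 + (0 - 6)) = -(-4)*(-6)/(-8 - 6) = -(-4)*(-6)/(-14) = -(-4)*(-6)*(-1)/14 = -1*(-12/7) = 12/7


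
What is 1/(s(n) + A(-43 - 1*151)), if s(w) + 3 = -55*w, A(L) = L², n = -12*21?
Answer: 1/51493 ≈ 1.9420e-5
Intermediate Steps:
n = -252
s(w) = -3 - 55*w
1/(s(n) + A(-43 - 1*151)) = 1/((-3 - 55*(-252)) + (-43 - 1*151)²) = 1/((-3 + 13860) + (-43 - 151)²) = 1/(13857 + (-194)²) = 1/(13857 + 37636) = 1/51493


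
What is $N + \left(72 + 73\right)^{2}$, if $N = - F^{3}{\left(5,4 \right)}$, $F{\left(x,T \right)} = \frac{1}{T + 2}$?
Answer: $\frac{4541399}{216} \approx 21025.0$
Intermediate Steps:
$F{\left(x,T \right)} = \frac{1}{2 + T}$
$N = - \frac{1}{216}$ ($N = - \left(\frac{1}{2 + 4}\right)^{3} = - \left(\frac{1}{6}\right)^{3} = - \frac{1}{216} \approx -0.0046296$)
$N + \left(72 + 73\right)^{2} = - \frac{1}{216} + \left(72 + 73\right)^{2} = - \frac{1}{216} + 145^{2} = - \frac{1}{216} + 21025 = \frac{4541399}{216}$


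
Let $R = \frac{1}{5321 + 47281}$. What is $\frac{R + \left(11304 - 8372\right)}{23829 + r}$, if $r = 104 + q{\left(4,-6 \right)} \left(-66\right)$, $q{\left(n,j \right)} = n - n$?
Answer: $\frac{154229065}{1258923666} \approx 0.12251$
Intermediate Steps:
$q{\left(n,j \right)} = 0$
$R = \frac{1}{52602} \approx 1.9011 \cdot 10^{-5}$
$r = 104$ ($r = 104 + 0 \left(-66\right) = 104 + 0 = 104$)
$\frac{R + \left(11304 - 8372\right)}{23829 + r} = \frac{\frac{1}{52602} + \left(11304 - 8372\right)}{23829 + 104} = \frac{\frac{1}{52602} + \left(11304 - 8372\right)}{23933} = \left(\frac{1}{52602} + 2932\right) \frac{1}{23933} = \frac{154229065}{52602} \cdot \frac{1}{23933} = \frac{154229065}{1258923666}$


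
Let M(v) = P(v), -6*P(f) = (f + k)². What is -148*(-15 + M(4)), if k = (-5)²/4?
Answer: 115477/24 ≈ 4811.5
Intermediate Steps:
k = 25/4 (k = 25*(¼) = 25/4 ≈ 6.2500)
P(f) = -(25/4 + f)²/6 (P(f) = -(f + 25/4)²/6 = -(25/4 + f)²/6)
M(v) = -(25 + 4*v)²/96
-148*(-15 + M(4)) = -148*(-15 - (25 + 4*4)²/96) = -148*(-15 - (25 + 16)²/96) = -148*(-15 - 1/96*41²) = -148*(-15 - 1/96*1681) = -148*(-15 - 1681/96) = -148*(-3121/96) = 115477/24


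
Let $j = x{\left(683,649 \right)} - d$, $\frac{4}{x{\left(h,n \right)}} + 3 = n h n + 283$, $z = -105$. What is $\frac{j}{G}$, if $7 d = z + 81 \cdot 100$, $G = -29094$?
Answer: $\frac{2300006101157}{58588448099454} \approx 0.039257$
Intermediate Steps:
$x{\left(h,n \right)} = \frac{4}{280 + h n^{2}}$ ($x{\left(h,n \right)} = \frac{4}{-3 + \left(n h n + 283\right)} = \frac{4}{-3 + \left(h n n + 283\right)} = \frac{4}{-3 + \left(h n^{2} + 283\right)} = \frac{4}{-3 + \left(283 + h n^{2}\right)} = \frac{4}{280 + h n^{2}}$)
$d = \frac{7995}{7}$ ($d = \frac{-105 + 81 \cdot 100}{7} = \frac{-105 + 8100}{7} = \frac{1}{7} \cdot 7995 = \frac{7995}{7} \approx 1142.1$)
$j = - \frac{2300006101157}{2013763941}$ ($j = \frac{4}{280 + 683 \cdot 649^{2}} - \frac{7995}{7} = \frac{4}{280 + 683 \cdot 421201} - \frac{7995}{7} = \frac{4}{280 + 287680283} - \frac{7995}{7} = \frac{4}{287680563} - \frac{7995}{7} = - \frac{2300006101157}{2013763941} \approx -1142.1$)
$\frac{j}{G} = - \frac{2300006101157}{2013763941 \left(-29094\right)} = \left(- \frac{2300006101157}{2013763941}\right) \left(- \frac{1}{29094}\right) = \frac{2300006101157}{58588448099454}$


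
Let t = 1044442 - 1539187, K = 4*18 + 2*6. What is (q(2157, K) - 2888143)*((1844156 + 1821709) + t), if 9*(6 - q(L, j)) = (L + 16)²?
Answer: -32467154840480/3 ≈ -1.0822e+13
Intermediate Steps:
K = 84 (K = 72 + 12 = 84)
q(L, j) = 6 - (16 + L)²/9 (q(L, j) = 6 - (L + 16)²/9 = 6 - (16 + L)²/9)
t = -494745
(q(2157, K) - 2888143)*((1844156 + 1821709) + t) = ((6 - (16 + 2157)²/9) - 2888143)*((1844156 + 1821709) - 494745) = ((6 - ⅑*2173²) - 2888143)*(3665865 - 494745) = ((6 - ⅑*4721929) - 2888143)*3171120 = ((6 - 4721929/9) - 2888143)*3171120 = (-4721875/9 - 2888143)*3171120 = -30715162/9*3171120 = -32467154840480/3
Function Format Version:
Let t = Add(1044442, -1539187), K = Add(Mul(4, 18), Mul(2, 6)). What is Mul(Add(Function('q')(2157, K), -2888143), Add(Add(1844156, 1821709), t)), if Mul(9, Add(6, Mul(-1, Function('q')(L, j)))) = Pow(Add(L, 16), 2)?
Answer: Rational(-32467154840480, 3) ≈ -1.0822e+13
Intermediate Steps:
K = 84 (K = Add(72, 12) = 84)
Function('q')(L, j) = Add(6, Mul(Rational(-1, 9), Pow(Add(16, L), 2))) (Function('q')(L, j) = Add(6, Mul(Rational(-1, 9), Pow(Add(L, 16), 2))) = Add(6, Mul(Rational(-1, 9), Pow(Add(16, L), 2))))
t = -494745
Mul(Add(Function('q')(2157, K), -2888143), Add(Add(1844156, 1821709), t)) = Mul(Add(Add(6, Mul(Rational(-1, 9), Pow(Add(16, 2157), 2))), -2888143), Add(Add(1844156, 1821709), -494745)) = Mul(Add(Add(6, Mul(Rational(-1, 9), Pow(2173, 2))), -2888143), Add(3665865, -494745)) = Mul(Add(Add(6, Mul(Rational(-1, 9), 4721929)), -2888143), 3171120) = Mul(Add(Add(6, Rational(-4721929, 9)), -2888143), 3171120) = Mul(Add(Rational(-4721875, 9), -2888143), 3171120) = Mul(Rational(-30715162, 9), 3171120) = Rational(-32467154840480, 3)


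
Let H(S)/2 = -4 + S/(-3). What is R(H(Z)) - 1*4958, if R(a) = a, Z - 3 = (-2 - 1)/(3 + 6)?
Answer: -44710/9 ≈ -4967.8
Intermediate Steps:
Z = 8/3 (Z = 3 + (-2 - 1)/(3 + 6) = 3 - 3/9 = 3 - 3*⅑ = 3 - ⅓ = 8/3 ≈ 2.6667)
H(S) = -8 - 2*S/3 (H(S) = 2*(-4 + S/(-3)) = 2*(-4 + S*(-⅓)) = 2*(-4 - S/3) = -8 - 2*S/3)
R(H(Z)) - 1*4958 = (-8 - ⅔*8/3) - 1*4958 = (-8 - 16/9) - 4958 = -88/9 - 4958 = -44710/9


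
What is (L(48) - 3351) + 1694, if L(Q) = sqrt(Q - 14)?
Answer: -1657 + sqrt(34) ≈ -1651.2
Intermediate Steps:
L(Q) = sqrt(-14 + Q)
(L(48) - 3351) + 1694 = (sqrt(-14 + 48) - 3351) + 1694 = (sqrt(34) - 3351) + 1694 = (-3351 + sqrt(34)) + 1694 = -1657 + sqrt(34)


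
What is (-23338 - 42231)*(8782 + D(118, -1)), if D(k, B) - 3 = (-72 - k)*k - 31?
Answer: 896065954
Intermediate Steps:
D(k, B) = -28 + k*(-72 - k) (D(k, B) = 3 + ((-72 - k)*k - 31) = 3 + (k*(-72 - k) - 31) = 3 + (-31 + k*(-72 - k)) = -28 + k*(-72 - k))
(-23338 - 42231)*(8782 + D(118, -1)) = (-23338 - 42231)*(8782 + (-28 - 1*118² - 72*118)) = -65569*(8782 + (-28 - 1*13924 - 8496)) = -65569*(8782 + (-28 - 13924 - 8496)) = -65569*(8782 - 22448) = -65569*(-13666) = 896065954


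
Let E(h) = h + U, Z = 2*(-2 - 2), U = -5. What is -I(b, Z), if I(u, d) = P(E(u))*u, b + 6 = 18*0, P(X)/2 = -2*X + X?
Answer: 132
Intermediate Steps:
Z = -8 (Z = 2*(-4) = -8)
E(h) = -5 + h (E(h) = h - 5 = -5 + h)
P(X) = -2*X (P(X) = 2*(-2*X + X) = 2*(-X) = -2*X)
b = -6 (b = -6 + 18*0 = -6 + 0 = -6)
I(u, d) = u*(10 - 2*u) (I(u, d) = (-2*(-5 + u))*u = (10 - 2*u)*u = u*(10 - 2*u))
-I(b, Z) = -2*(-6)*(5 - 1*(-6)) = -2*(-6)*(5 + 6) = -2*(-6)*11 = -1*(-132) = 132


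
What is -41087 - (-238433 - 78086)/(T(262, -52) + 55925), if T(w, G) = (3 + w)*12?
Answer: -2428130616/59105 ≈ -41082.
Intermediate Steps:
T(w, G) = 36 + 12*w
-41087 - (-238433 - 78086)/(T(262, -52) + 55925) = -41087 - (-238433 - 78086)/((36 + 12*262) + 55925) = -41087 - (-316519)/((36 + 3144) + 55925) = -41087 - (-316519)/(3180 + 55925) = -41087 - (-316519)/59105 = -41087 - 1*(-316519/59105) = -41087 + 316519/59105 = -2428130616/59105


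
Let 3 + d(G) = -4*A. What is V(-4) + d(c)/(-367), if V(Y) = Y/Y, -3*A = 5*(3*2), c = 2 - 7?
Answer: 330/367 ≈ 0.89918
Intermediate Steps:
c = -5
A = -10 (A = -5*3*2/3 = -5*6/3 = -⅓*30 = -10)
V(Y) = 1
d(G) = 37 (d(G) = -3 - 4*(-10) = -3 + 40 = 37)
V(-4) + d(c)/(-367) = 1 + 37/(-367) = 1 + 37*(-1/367) = 1 - 37/367 = 330/367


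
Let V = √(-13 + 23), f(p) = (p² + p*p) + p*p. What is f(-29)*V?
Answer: 2523*√10 ≈ 7978.4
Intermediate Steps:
f(p) = 3*p² (f(p) = (p² + p²) + p² = 2*p² + p² = 3*p²)
V = √10 ≈ 3.1623
f(-29)*V = (3*(-29)²)*√10 = (3*841)*√10 = 2523*√10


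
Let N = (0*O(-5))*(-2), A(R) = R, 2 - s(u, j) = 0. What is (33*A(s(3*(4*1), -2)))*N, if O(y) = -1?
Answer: 0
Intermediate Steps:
s(u, j) = 2 (s(u, j) = 2 - 1*0 = 2 + 0 = 2)
N = 0 (N = (0*(-1))*(-2) = 0*(-2) = 0)
(33*A(s(3*(4*1), -2)))*N = (33*2)*0 = 66*0 = 0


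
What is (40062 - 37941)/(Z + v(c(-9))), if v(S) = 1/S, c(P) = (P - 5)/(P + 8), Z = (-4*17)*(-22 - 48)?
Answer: 29694/66641 ≈ 0.44558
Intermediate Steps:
Z = 4760 (Z = -68*(-70) = 4760)
c(P) = (-5 + P)/(8 + P)
(40062 - 37941)/(Z + v(c(-9))) = (40062 - 37941)/(4760 + 1/((-5 - 9)/(8 - 9))) = 2121/(4760 + 1/(-14/(-1))) = 2121/(4760 + 1/(-1*(-14))) = 2121/(4760 + 1/14) = 2121/(66641/14) = 2121*(14/66641) = 29694/66641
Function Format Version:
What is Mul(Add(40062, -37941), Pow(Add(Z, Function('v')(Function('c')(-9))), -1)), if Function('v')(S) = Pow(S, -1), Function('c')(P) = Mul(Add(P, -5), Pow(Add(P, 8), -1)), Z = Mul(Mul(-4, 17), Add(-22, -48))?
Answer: Rational(29694, 66641) ≈ 0.44558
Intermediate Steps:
Z = 4760 (Z = Mul(-68, -70) = 4760)
Function('c')(P) = Mul(Pow(Add(8, P), -1), Add(-5, P)) (Function('c')(P) = Mul(Add(-5, P), Pow(Add(8, P), -1)) = Mul(Pow(Add(8, P), -1), Add(-5, P)))
Mul(Add(40062, -37941), Pow(Add(Z, Function('v')(Function('c')(-9))), -1)) = Mul(Add(40062, -37941), Pow(Add(4760, Pow(Mul(Pow(Add(8, -9), -1), Add(-5, -9)), -1)), -1)) = Mul(2121, Pow(Add(4760, Pow(Mul(Pow(-1, -1), -14), -1)), -1)) = Mul(2121, Pow(Add(4760, Pow(Mul(-1, -14), -1)), -1)) = Mul(2121, Pow(Add(4760, Pow(14, -1)), -1)) = Mul(2121, Pow(Add(4760, Rational(1, 14)), -1)) = Mul(2121, Pow(Rational(66641, 14), -1)) = Mul(2121, Rational(14, 66641)) = Rational(29694, 66641)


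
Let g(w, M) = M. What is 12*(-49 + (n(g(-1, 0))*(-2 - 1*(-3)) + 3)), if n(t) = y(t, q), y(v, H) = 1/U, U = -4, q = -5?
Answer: -555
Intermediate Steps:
y(v, H) = -¼ (y(v, H) = 1/(-4) = -¼)
n(t) = -¼
12*(-49 + (n(g(-1, 0))*(-2 - 1*(-3)) + 3)) = 12*(-49 + (-(-2 - 1*(-3))/4 + 3)) = 12*(-49 + (-(-2 + 3)/4 + 3)) = 12*(-49 + (-¼*1 + 3)) = 12*(-49 + (-¼ + 3)) = 12*(-49 + 11/4) = 12*(-185/4) = -555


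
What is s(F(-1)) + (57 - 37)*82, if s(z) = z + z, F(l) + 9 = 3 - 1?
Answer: 1626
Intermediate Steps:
F(l) = -7 (F(l) = -9 + (3 - 1) = -9 + 2 = -7)
s(z) = 2*z
s(F(-1)) + (57 - 37)*82 = 2*(-7) + (57 - 37)*82 = -14 + 20*82 = -14 + 1640 = 1626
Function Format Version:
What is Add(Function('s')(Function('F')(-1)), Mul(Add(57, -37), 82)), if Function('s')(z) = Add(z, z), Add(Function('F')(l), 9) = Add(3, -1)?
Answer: 1626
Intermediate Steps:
Function('F')(l) = -7 (Function('F')(l) = Add(-9, Add(3, -1)) = Add(-9, 2) = -7)
Function('s')(z) = Mul(2, z)
Add(Function('s')(Function('F')(-1)), Mul(Add(57, -37), 82)) = Add(Mul(2, -7), Mul(Add(57, -37), 82)) = Add(-14, Mul(20, 82)) = Add(-14, 1640) = 1626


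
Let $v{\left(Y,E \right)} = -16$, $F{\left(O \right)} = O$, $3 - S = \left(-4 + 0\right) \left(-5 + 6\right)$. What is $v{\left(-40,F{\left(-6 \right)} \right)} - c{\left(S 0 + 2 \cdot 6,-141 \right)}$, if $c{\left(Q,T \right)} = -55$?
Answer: $39$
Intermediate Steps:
$S = 7$ ($S = 3 - \left(-4 + 0\right) \left(-5 + 6\right) = 3 - \left(-4\right) 1 = 3 - -4 = 3 + 4 = 7$)
$v{\left(-40,F{\left(-6 \right)} \right)} - c{\left(S 0 + 2 \cdot 6,-141 \right)} = -16 - -55 = -16 + 55 = 39$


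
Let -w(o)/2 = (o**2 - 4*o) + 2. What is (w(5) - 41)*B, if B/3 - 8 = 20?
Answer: -4620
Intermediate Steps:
B = 84 (B = 24 + 3*20 = 24 + 60 = 84)
w(o) = -4 - 2*o**2 + 8*o (w(o) = -2*((o**2 - 4*o) + 2) = -2*(2 + o**2 - 4*o) = -4 - 2*o**2 + 8*o)
(w(5) - 41)*B = ((-4 - 2*5**2 + 8*5) - 41)*84 = ((-4 - 2*25 + 40) - 41)*84 = ((-4 - 50 + 40) - 41)*84 = (-14 - 41)*84 = -55*84 = -4620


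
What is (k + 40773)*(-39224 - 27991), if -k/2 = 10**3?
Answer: -2606127195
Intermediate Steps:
k = -2000 (k = -2*10**3 = -2*1000 = -2000)
(k + 40773)*(-39224 - 27991) = (-2000 + 40773)*(-39224 - 27991) = 38773*(-67215) = -2606127195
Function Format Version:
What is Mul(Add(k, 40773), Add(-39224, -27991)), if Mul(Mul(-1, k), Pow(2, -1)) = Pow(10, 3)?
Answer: -2606127195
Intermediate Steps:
k = -2000 (k = Mul(-2, Pow(10, 3)) = Mul(-2, 1000) = -2000)
Mul(Add(k, 40773), Add(-39224, -27991)) = Mul(Add(-2000, 40773), Add(-39224, -27991)) = Mul(38773, -67215) = -2606127195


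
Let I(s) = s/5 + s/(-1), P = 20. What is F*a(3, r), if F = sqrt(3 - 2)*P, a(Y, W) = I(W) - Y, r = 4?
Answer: -124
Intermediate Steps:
I(s) = -4*s/5 (I(s) = s*(1/5) + s*(-1) = s/5 - s = -4*s/5)
a(Y, W) = -Y - 4*W/5 (a(Y, W) = -4*W/5 - Y = -Y - 4*W/5)
F = 20 (F = sqrt(3 - 2)*20 = sqrt(1)*20 = 1*20 = 20)
F*a(3, r) = 20*(-1*3 - 4/5*4) = 20*(-3 - 16/5) = 20*(-31/5) = -124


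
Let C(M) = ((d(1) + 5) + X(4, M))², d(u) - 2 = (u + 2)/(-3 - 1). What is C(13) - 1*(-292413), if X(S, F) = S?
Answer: 4680289/16 ≈ 2.9252e+5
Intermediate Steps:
d(u) = 3/2 - u/4 (d(u) = 2 + (u + 2)/(-3 - 1) = 2 + (2 + u)/(-4) = 2 + (2 + u)*(-¼) = 2 + (-½ - u/4) = 3/2 - u/4)
C(M) = 1681/16 (C(M) = (((3/2 - ¼*1) + 5) + 4)² = (((3/2 - ¼) + 5) + 4)² = ((5/4 + 5) + 4)² = (25/4 + 4)² = (41/4)² = 1681/16)
C(13) - 1*(-292413) = 1681/16 - 1*(-292413) = 1681/16 + 292413 = 4680289/16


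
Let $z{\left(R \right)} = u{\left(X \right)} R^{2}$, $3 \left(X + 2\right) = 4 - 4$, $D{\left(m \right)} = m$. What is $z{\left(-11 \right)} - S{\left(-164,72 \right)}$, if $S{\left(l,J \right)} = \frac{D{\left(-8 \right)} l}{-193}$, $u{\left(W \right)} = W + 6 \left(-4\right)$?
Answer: $- \frac{605866}{193} \approx -3139.2$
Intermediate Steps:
$X = -2$ ($X = -2 + \frac{4 - 4}{3} = -2 + \frac{1}{3} \cdot 0 = -2 + 0 = -2$)
$u{\left(W \right)} = -24 + W$ ($u{\left(W \right)} = W - 24 = -24 + W$)
$z{\left(R \right)} = - 26 R^{2}$ ($z{\left(R \right)} = \left(-24 - 2\right) R^{2} = - 26 R^{2}$)
$S{\left(l,J \right)} = \frac{8 l}{193}$ ($S{\left(l,J \right)} = \frac{\left(-8\right) l}{-193} = - 8 l \left(- \frac{1}{193}\right) = \frac{8 l}{193}$)
$z{\left(-11 \right)} - S{\left(-164,72 \right)} = - 26 \left(-11\right)^{2} - \frac{8}{193} \left(-164\right) = \left(-26\right) 121 - - \frac{1312}{193} = -3146 + \frac{1312}{193} = - \frac{605866}{193}$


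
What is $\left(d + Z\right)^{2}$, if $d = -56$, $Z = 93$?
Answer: $1369$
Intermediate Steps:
$\left(d + Z\right)^{2} = \left(-56 + 93\right)^{2} = 37^{2} = 1369$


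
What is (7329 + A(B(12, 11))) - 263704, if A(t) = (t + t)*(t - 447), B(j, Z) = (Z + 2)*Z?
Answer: -343319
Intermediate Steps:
B(j, Z) = Z*(2 + Z) (B(j, Z) = (2 + Z)*Z = Z*(2 + Z))
A(t) = 2*t*(-447 + t) (A(t) = (2*t)*(-447 + t) = 2*t*(-447 + t))
(7329 + A(B(12, 11))) - 263704 = (7329 + 2*(11*(2 + 11))*(-447 + 11*(2 + 11))) - 263704 = (7329 + 2*(11*13)*(-447 + 11*13)) - 263704 = (7329 + 2*143*(-447 + 143)) - 263704 = (7329 + 2*143*(-304)) - 263704 = (7329 - 86944) - 263704 = -79615 - 263704 = -343319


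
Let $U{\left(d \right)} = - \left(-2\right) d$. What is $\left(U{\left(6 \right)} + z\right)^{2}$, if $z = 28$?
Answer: $1600$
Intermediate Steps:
$U{\left(d \right)} = 2 d$
$\left(U{\left(6 \right)} + z\right)^{2} = \left(2 \cdot 6 + 28\right)^{2} = \left(12 + 28\right)^{2} = 40^{2} = 1600$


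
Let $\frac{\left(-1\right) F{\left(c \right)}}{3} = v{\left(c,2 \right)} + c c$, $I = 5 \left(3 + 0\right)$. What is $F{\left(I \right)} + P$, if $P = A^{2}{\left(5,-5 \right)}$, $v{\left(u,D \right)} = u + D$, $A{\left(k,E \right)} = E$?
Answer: $-701$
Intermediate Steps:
$v{\left(u,D \right)} = D + u$
$P = 25$ ($P = \left(-5\right)^{2} = 25$)
$I = 15$ ($I = 5 \cdot 3 = 15$)
$F{\left(c \right)} = -6 - 3 c - 3 c^{2}$ ($F{\left(c \right)} = - 3 \left(\left(2 + c\right) + c c\right) = - 3 \left(\left(2 + c\right) + c^{2}\right) = - 3 \left(2 + c + c^{2}\right) = -6 - 3 c - 3 c^{2}$)
$F{\left(I \right)} + P = \left(-6 - 45 - 3 \cdot 15^{2}\right) + 25 = \left(-6 - 45 - 675\right) + 25 = -726 + 25 = -701$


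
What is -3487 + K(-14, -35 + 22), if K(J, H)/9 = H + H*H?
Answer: -2083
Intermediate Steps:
K(J, H) = 9*H + 9*H² (K(J, H) = 9*(H + H*H) = 9*(H + H²) = 9*H + 9*H²)
-3487 + K(-14, -35 + 22) = -3487 + 9*(-35 + 22)*(1 + (-35 + 22)) = -3487 + 9*(-13)*(1 - 13) = -3487 + 9*(-13)*(-12) = -3487 + 1404 = -2083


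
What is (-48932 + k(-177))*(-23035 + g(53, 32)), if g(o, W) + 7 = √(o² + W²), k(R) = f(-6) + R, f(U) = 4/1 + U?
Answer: 1131615662 - 49111*√3833 ≈ 1.1286e+9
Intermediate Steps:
f(U) = 4 + U (f(U) = 4*1 + U = 4 + U)
k(R) = -2 + R (k(R) = (4 - 6) + R = -2 + R)
g(o, W) = -7 + √(W² + o²) (g(o, W) = -7 + √(o² + W²) = -7 + √(W² + o²))
(-48932 + k(-177))*(-23035 + g(53, 32)) = (-48932 + (-2 - 177))*(-23035 + (-7 + √(32² + 53²))) = (-48932 - 179)*(-23035 + (-7 + √(1024 + 2809))) = -49111*(-23035 + (-7 + √3833)) = -49111*(-23042 + √3833) = 1131615662 - 49111*√3833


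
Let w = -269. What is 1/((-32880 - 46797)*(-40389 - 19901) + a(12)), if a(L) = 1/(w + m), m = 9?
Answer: 260/1248968845799 ≈ 2.0817e-10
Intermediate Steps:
a(L) = -1/260 (a(L) = 1/(-269 + 9) = 1/(-260) = -1/260)
1/((-32880 - 46797)*(-40389 - 19901) + a(12)) = 1/((-32880 - 46797)*(-40389 - 19901) - 1/260) = 1/(-79677*(-60290) - 1/260) = 1/(4803726330 - 1/260) = 1/(1248968845799/260) = 260/1248968845799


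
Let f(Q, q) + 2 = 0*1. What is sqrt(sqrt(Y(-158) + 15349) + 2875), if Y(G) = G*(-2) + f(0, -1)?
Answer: sqrt(2875 + sqrt(15663)) ≈ 54.774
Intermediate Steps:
f(Q, q) = -2 (f(Q, q) = -2 + 0*1 = -2 + 0 = -2)
Y(G) = -2 - 2*G (Y(G) = G*(-2) - 2 = -2*G - 2 = -2 - 2*G)
sqrt(sqrt(Y(-158) + 15349) + 2875) = sqrt(sqrt((-2 - 2*(-158)) + 15349) + 2875) = sqrt(sqrt((-2 + 316) + 15349) + 2875) = sqrt(sqrt(314 + 15349) + 2875) = sqrt(sqrt(15663) + 2875) = sqrt(2875 + sqrt(15663))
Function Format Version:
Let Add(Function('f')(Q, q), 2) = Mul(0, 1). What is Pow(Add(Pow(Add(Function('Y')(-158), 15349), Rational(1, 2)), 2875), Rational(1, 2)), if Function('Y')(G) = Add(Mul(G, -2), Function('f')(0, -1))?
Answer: Pow(Add(2875, Pow(15663, Rational(1, 2))), Rational(1, 2)) ≈ 54.774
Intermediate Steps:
Function('f')(Q, q) = -2 (Function('f')(Q, q) = Add(-2, Mul(0, 1)) = Add(-2, 0) = -2)
Function('Y')(G) = Add(-2, Mul(-2, G)) (Function('Y')(G) = Add(Mul(G, -2), -2) = Add(Mul(-2, G), -2) = Add(-2, Mul(-2, G)))
Pow(Add(Pow(Add(Function('Y')(-158), 15349), Rational(1, 2)), 2875), Rational(1, 2)) = Pow(Add(Pow(Add(Add(-2, Mul(-2, -158)), 15349), Rational(1, 2)), 2875), Rational(1, 2)) = Pow(Add(Pow(Add(Add(-2, 316), 15349), Rational(1, 2)), 2875), Rational(1, 2)) = Pow(Add(Pow(Add(314, 15349), Rational(1, 2)), 2875), Rational(1, 2)) = Pow(Add(Pow(15663, Rational(1, 2)), 2875), Rational(1, 2)) = Pow(Add(2875, Pow(15663, Rational(1, 2))), Rational(1, 2))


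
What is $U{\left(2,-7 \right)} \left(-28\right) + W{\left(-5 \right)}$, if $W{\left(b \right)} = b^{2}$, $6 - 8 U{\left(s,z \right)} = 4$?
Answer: $18$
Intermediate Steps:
$U{\left(s,z \right)} = \frac{1}{4}$ ($U{\left(s,z \right)} = \frac{3}{4} - \frac{1}{2} = \frac{1}{4}$)
$U{\left(2,-7 \right)} \left(-28\right) + W{\left(-5 \right)} = \frac{1}{4} \left(-28\right) + \left(-5\right)^{2} = -7 + 25 = 18$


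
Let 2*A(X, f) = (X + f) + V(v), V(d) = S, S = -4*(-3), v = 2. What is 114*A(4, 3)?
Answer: 1083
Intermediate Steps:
S = 12
V(d) = 12
A(X, f) = 6 + X/2 + f/2 (A(X, f) = ((X + f) + 12)/2 = (12 + X + f)/2 = 6 + X/2 + f/2)
114*A(4, 3) = 114*(6 + (½)*4 + (½)*3) = 114*(6 + 2 + 3/2) = 114*(19/2) = 1083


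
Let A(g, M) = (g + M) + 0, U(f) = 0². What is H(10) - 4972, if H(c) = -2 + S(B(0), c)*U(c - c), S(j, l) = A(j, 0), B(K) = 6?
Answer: -4974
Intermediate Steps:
U(f) = 0
A(g, M) = M + g (A(g, M) = (M + g) + 0 = M + g)
S(j, l) = j (S(j, l) = 0 + j = j)
H(c) = -2 (H(c) = -2 + 6*0 = -2 + 0 = -2)
H(10) - 4972 = -2 - 4972 = -4974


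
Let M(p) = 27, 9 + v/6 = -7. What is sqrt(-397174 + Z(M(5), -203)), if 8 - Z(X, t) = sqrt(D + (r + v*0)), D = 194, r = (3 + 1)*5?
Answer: sqrt(-397166 - sqrt(214)) ≈ 630.22*I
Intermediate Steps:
v = -96 (v = -54 + 6*(-7) = -54 - 42 = -96)
r = 20 (r = 4*5 = 20)
Z(X, t) = 8 - sqrt(214) (Z(X, t) = 8 - sqrt(194 + (20 - 96*0)) = 8 - sqrt(194 + (20 + 0)) = 8 - sqrt(194 + 20) = 8 - sqrt(214))
sqrt(-397174 + Z(M(5), -203)) = sqrt(-397174 + (8 - sqrt(214))) = sqrt(-397166 - sqrt(214))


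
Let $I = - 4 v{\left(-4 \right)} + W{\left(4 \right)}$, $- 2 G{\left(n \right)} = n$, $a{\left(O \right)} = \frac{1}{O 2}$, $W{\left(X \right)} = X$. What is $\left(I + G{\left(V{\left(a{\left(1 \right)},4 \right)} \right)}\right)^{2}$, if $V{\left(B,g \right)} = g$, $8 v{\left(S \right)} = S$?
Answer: $16$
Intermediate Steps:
$v{\left(S \right)} = \frac{S}{8}$
$a{\left(O \right)} = \frac{1}{2 O}$
$G{\left(n \right)} = - \frac{n}{2}$
$I = 6$ ($I = - 4 \cdot \frac{1}{8} \left(-4\right) + 4 = \left(-4\right) \left(- \frac{1}{2}\right) + 4 = 2 + 4 = 6$)
$\left(I + G{\left(V{\left(a{\left(1 \right)},4 \right)} \right)}\right)^{2} = \left(6 - 2\right)^{2} = 4^{2} = 16$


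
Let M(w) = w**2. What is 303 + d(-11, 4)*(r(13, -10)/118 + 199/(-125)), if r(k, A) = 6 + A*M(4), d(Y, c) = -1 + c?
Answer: 2170527/7375 ≈ 294.31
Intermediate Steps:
r(k, A) = 6 + 16*A (r(k, A) = 6 + A*4**2 = 6 + A*16 = 6 + 16*A)
303 + d(-11, 4)*(r(13, -10)/118 + 199/(-125)) = 303 + (-1 + 4)*((6 + 16*(-10))/118 + 199/(-125)) = 303 + 3*((6 - 160)*(1/118) + 199*(-1/125)) = 303 + 3*(-154*1/118 - 199/125) = 303 + 3*(-77/59 - 199/125) = 303 + 3*(-21366/7375) = 303 - 64098/7375 = 2170527/7375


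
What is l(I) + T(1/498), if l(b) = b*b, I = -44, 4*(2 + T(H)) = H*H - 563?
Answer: 1778932693/992016 ≈ 1793.3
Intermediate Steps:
T(H) = -571/4 + H²/4 (T(H) = -2 + (H*H - 563)/4 = -2 + (H² - 563)/4 = -2 + (-563 + H²)/4 = -2 + (-563/4 + H²/4) = -571/4 + H²/4)
l(b) = b²
l(I) + T(1/498) = (-44)² + (-571/4 + (1/498)²/4) = 1936 + (-571/4 + (1/498)²/4) = 1936 + (-571/4 + (¼)*(1/248004)) = 1936 + (-571/4 + 1/992016) = 1936 - 141610283/992016 = 1778932693/992016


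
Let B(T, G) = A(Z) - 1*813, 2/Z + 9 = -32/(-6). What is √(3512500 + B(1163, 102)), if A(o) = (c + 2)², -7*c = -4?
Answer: √172072987/7 ≈ 1874.0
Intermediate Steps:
c = 4/7 (c = -⅐*(-4) = 4/7 ≈ 0.57143)
Z = -6/11 (Z = 2/(-9 - 32/(-6)) = 2/(-9 - 32*(-⅙)) = 2/(-9 + 16/3) = 2/(-11/3) = 2*(-3/11) = -6/11 ≈ -0.54545)
A(o) = 324/49 (A(o) = (4/7 + 2)² = (18/7)² = 324/49)
B(T, G) = -39513/49 (B(T, G) = 324/49 - 1*813 = 324/49 - 813 = -39513/49)
√(3512500 + B(1163, 102)) = √(3512500 - 39513/49) = √(172072987/49) = √172072987/7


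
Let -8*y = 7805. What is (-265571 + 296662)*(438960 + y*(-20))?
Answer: 28508736995/2 ≈ 1.4254e+10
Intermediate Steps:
y = -7805/8 (y = -⅛*7805 = -7805/8 ≈ -975.63)
(-265571 + 296662)*(438960 + y*(-20)) = (-265571 + 296662)*(438960 - 7805/8*(-20)) = 31091*(438960 + 39025/2) = 31091*(916945/2) = 28508736995/2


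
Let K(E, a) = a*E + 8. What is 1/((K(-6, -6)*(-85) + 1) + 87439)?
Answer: 1/83700 ≈ 1.1947e-5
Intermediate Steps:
K(E, a) = 8 + E*a (K(E, a) = E*a + 8 = 8 + E*a)
1/((K(-6, -6)*(-85) + 1) + 87439) = 1/(((8 - 6*(-6))*(-85) + 1) + 87439) = 1/(((8 + 36)*(-85) + 1) + 87439) = 1/((44*(-85) + 1) + 87439) = 1/((-3740 + 1) + 87439) = 1/(-3739 + 87439) = 1/83700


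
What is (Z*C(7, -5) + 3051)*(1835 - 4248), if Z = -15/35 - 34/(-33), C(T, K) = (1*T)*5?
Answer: -244625114/33 ≈ -7.4129e+6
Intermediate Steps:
C(T, K) = 5*T (C(T, K) = T*5 = 5*T)
Z = 139/231 (Z = -15*1/35 - 34*(-1/33) = -3/7 + 34/33 = 139/231 ≈ 0.60173)
(Z*C(7, -5) + 3051)*(1835 - 4248) = (139*(5*7)/231 + 3051)*(1835 - 4248) = ((139/231)*35 + 3051)*(-2413) = (695/33 + 3051)*(-2413) = (101378/33)*(-2413) = -244625114/33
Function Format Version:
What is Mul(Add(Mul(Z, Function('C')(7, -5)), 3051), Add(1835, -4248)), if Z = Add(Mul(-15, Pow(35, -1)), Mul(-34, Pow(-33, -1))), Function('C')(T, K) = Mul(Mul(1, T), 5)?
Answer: Rational(-244625114, 33) ≈ -7.4129e+6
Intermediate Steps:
Function('C')(T, K) = Mul(5, T) (Function('C')(T, K) = Mul(T, 5) = Mul(5, T))
Z = Rational(139, 231) (Z = Add(Mul(-15, Rational(1, 35)), Mul(-34, Rational(-1, 33))) = Add(Rational(-3, 7), Rational(34, 33)) = Rational(139, 231) ≈ 0.60173)
Mul(Add(Mul(Z, Function('C')(7, -5)), 3051), Add(1835, -4248)) = Mul(Add(Mul(Rational(139, 231), Mul(5, 7)), 3051), Add(1835, -4248)) = Mul(Add(Mul(Rational(139, 231), 35), 3051), -2413) = Mul(Add(Rational(695, 33), 3051), -2413) = Mul(Rational(101378, 33), -2413) = Rational(-244625114, 33)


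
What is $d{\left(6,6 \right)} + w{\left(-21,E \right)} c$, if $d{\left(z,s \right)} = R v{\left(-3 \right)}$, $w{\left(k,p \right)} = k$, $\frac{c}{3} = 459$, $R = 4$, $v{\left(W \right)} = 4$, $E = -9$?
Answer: $-28901$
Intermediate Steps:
$c = 1377$ ($c = 3 \cdot 459 = 1377$)
$d{\left(z,s \right)} = 16$ ($d{\left(z,s \right)} = 4 \cdot 4 = 16$)
$d{\left(6,6 \right)} + w{\left(-21,E \right)} c = 16 - 28917 = -28901$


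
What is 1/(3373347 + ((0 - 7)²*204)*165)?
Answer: 1/5022687 ≈ 1.9910e-7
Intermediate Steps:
1/(3373347 + ((0 - 7)²*204)*165) = 1/(3373347 + ((-7)²*204)*165) = 1/(3373347 + (49*204)*165) = 1/(3373347 + 9996*165) = 1/(3373347 + 1649340) = 1/5022687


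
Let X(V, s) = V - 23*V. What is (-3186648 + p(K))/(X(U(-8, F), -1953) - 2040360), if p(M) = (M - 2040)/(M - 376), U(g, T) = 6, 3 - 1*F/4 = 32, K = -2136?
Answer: 166767825/106785748 ≈ 1.5617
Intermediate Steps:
F = -116 (F = 12 - 4*32 = 12 - 128 = -116)
p(M) = (-2040 + M)/(-376 + M)
X(V, s) = -22*V
(-3186648 + p(K))/(X(U(-8, F), -1953) - 2040360) = (-3186648 + (-2040 - 2136)/(-376 - 2136))/(-22*6 - 2040360) = (-3186648 - 4176/(-2512))/(-132 - 2040360) = (-3186648 - 1/2512*(-4176))/(-2040492) = (-3186648 + 261/157)*(-1/2040492) = -500303475/157*(-1/2040492) = 166767825/106785748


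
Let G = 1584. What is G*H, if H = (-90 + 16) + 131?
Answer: 90288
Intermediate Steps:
H = 57 (H = -74 + 131 = 57)
G*H = 1584*57 = 90288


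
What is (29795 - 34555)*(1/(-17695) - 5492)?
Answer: 92516255832/3539 ≈ 2.6142e+7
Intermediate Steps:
(29795 - 34555)*(1/(-17695) - 5492) = -4760*(-1/17695 - 5492) = -4760*(-97180941/17695) = 92516255832/3539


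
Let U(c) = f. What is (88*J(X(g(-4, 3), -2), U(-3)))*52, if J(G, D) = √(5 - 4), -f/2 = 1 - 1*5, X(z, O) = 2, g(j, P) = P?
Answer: 4576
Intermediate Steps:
f = 8 (f = -2*(1 - 1*5) = -2*(1 - 5) = -2*(-4) = 8)
U(c) = 8
J(G, D) = 1 (J(G, D) = √1 = 1)
(88*J(X(g(-4, 3), -2), U(-3)))*52 = (88*1)*52 = 88*52 = 4576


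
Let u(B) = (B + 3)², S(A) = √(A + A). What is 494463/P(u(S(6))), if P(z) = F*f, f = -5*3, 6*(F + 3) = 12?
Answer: 164821/5 ≈ 32964.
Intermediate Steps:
F = -1 (F = -3 + (⅙)*12 = -3 + 2 = -1)
f = -15
S(A) = √2*√A (S(A) = √(2*A) = √2*√A)
u(B) = (3 + B)²
P(z) = 15 (P(z) = -1*(-15) = 15)
494463/P(u(S(6))) = 494463/15 = 494463*(1/15) = 164821/5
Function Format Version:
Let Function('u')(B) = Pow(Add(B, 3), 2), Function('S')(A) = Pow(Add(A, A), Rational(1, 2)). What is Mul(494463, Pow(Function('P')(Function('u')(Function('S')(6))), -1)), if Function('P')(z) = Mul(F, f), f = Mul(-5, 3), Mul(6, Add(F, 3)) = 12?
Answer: Rational(164821, 5) ≈ 32964.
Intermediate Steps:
F = -1 (F = Add(-3, Mul(Rational(1, 6), 12)) = Add(-3, 2) = -1)
f = -15
Function('S')(A) = Mul(Pow(2, Rational(1, 2)), Pow(A, Rational(1, 2))) (Function('S')(A) = Pow(Mul(2, A), Rational(1, 2)) = Mul(Pow(2, Rational(1, 2)), Pow(A, Rational(1, 2))))
Function('u')(B) = Pow(Add(3, B), 2)
Function('P')(z) = 15 (Function('P')(z) = Mul(-1, -15) = 15)
Mul(494463, Pow(Function('P')(Function('u')(Function('S')(6))), -1)) = Mul(494463, Pow(15, -1)) = Mul(494463, Rational(1, 15)) = Rational(164821, 5)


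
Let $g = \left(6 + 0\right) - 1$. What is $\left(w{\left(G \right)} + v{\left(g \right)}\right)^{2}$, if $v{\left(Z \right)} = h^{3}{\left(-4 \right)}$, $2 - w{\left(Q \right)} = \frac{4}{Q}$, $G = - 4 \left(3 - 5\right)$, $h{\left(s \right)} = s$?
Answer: $\frac{15625}{4} \approx 3906.3$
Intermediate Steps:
$G = 8$ ($G = \left(-4\right) \left(-2\right) = 8$)
$g = 5$ ($g = 6 - 1 = 5$)
$w{\left(Q \right)} = 2 - \frac{4}{Q}$
$v{\left(Z \right)} = -64$ ($v{\left(Z \right)} = \left(-4\right)^{3} = -64$)
$\left(w{\left(G \right)} + v{\left(g \right)}\right)^{2} = \left(\left(2 - \frac{4}{8}\right) - 64\right)^{2} = \left(\left(2 - \frac{1}{2}\right) - 64\right)^{2} = \left(\frac{3}{2} - 64\right)^{2} = \left(- \frac{125}{2}\right)^{2} = \frac{15625}{4}$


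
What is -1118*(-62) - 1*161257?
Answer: -91941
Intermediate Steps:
-1118*(-62) - 1*161257 = 69316 - 161257 = -91941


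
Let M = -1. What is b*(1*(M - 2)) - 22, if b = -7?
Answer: -1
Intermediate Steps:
b*(1*(M - 2)) - 22 = -7*(-1 - 2) - 22 = -7*(-3) - 22 = 21 - 22 = -1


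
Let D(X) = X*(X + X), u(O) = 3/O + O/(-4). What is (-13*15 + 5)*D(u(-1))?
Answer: -11495/4 ≈ -2873.8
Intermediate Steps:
u(O) = 3/O - O/4 (u(O) = 3/O + O*(-¼) = 3/O - O/4)
D(X) = 2*X² (D(X) = X*(2*X) = 2*X²)
(-13*15 + 5)*D(u(-1)) = (-13*15 + 5)*(2*(3/(-1) - ¼*(-1))²) = (-195 + 5)*(2*(3*(-1) + ¼)²) = -380*(-3 + ¼)² = -380*(-11/4)² = -380*121/16 = -190*121/8 = -11495/4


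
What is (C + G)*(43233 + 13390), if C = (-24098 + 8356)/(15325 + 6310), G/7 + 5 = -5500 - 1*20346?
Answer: -221680202204251/21635 ≈ -1.0246e+10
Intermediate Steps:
G = -180957 (G = -35 + 7*(-5500 - 1*20346) = -35 + 7*(-5500 - 20346) = -35 + 7*(-25846) = -35 - 180922 = -180957)
C = -15742/21635 ≈ -0.72762
(C + G)*(43233 + 13390) = (-15742/21635 - 180957)*(43233 + 13390) = -3915020437/21635*56623 = -221680202204251/21635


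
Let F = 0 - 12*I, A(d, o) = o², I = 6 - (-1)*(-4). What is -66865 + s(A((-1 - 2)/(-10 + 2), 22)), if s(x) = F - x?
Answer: -67373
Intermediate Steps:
I = 2 (I = 6 - 1*4 = 6 - 4 = 2)
F = -24 (F = 0 - 12*2 = 0 - 24 = -24)
s(x) = -24 - x
-66865 + s(A((-1 - 2)/(-10 + 2), 22)) = -66865 + (-24 - 1*22²) = -66865 + (-24 - 1*484) = -66865 + (-24 - 484) = -66865 - 508 = -67373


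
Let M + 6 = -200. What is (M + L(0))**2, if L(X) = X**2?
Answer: 42436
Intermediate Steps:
M = -206 (M = -6 - 200 = -206)
(M + L(0))**2 = (-206 + 0**2)**2 = (-206 + 0)**2 = (-206)**2 = 42436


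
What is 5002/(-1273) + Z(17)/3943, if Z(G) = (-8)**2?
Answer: -19641414/5019439 ≈ -3.9131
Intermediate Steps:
Z(G) = 64
5002/(-1273) + Z(17)/3943 = 5002/(-1273) + 64/3943 = 5002*(-1/1273) + 64*(1/3943) = -5002/1273 + 64/3943 = -19641414/5019439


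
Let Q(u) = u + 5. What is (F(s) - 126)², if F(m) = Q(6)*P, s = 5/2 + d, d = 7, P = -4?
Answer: 28900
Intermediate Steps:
Q(u) = 5 + u
s = 19/2 (s = 5/2 + 7 = 19/2 ≈ 9.5000)
F(m) = -44 (F(m) = (5 + 6)*(-4) = 11*(-4) = -44)
(F(s) - 126)² = (-44 - 126)² = (-170)² = 28900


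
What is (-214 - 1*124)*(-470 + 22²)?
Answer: -4732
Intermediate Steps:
(-214 - 1*124)*(-470 + 22²) = (-214 - 124)*(-470 + 484) = -338*14 = -4732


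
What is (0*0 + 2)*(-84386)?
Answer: -168772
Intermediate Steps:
(0*0 + 2)*(-84386) = (0 + 2)*(-84386) = 2*(-84386) = -168772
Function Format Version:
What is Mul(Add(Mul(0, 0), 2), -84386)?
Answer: -168772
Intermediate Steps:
Mul(Add(Mul(0, 0), 2), -84386) = Mul(Add(0, 2), -84386) = Mul(2, -84386) = -168772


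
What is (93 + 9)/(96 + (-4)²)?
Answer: 51/56 ≈ 0.91071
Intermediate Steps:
(93 + 9)/(96 + (-4)²) = 102/(96 + 16) = 102/112 = 102*(1/112) = 51/56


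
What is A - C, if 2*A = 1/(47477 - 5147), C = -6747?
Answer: 571201021/84660 ≈ 6747.0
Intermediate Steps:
A = 1/84660 (A = 1/(2*(47477 - 5147)) = (½)/42330 = (½)*(1/42330) = 1/84660 ≈ 1.1812e-5)
A - C = 1/84660 - 1*(-6747) = 1/84660 + 6747 = 571201021/84660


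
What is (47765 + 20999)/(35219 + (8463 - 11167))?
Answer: 68764/32515 ≈ 2.1148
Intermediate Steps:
(47765 + 20999)/(35219 + (8463 - 11167)) = 68764/(35219 - 2704) = 68764/32515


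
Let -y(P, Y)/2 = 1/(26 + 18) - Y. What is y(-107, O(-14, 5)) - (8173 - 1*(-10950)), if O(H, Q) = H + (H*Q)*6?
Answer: -439803/22 ≈ -19991.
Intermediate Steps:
O(H, Q) = H + 6*H*Q
y(P, Y) = -1/22 + 2*Y (y(P, Y) = -2*(1/(26 + 18) - Y) = -2*(1/44 - Y) = -1/22 + 2*Y)
y(-107, O(-14, 5)) - (8173 - 1*(-10950)) = (-1/22 + 2*(-14*(1 + 6*5))) - (8173 - 1*(-10950)) = (-1/22 + 2*(-14*(1 + 30))) - (8173 + 10950) = (-1/22 + 2*(-14*31)) - 1*19123 = (-1/22 + 2*(-434)) - 19123 = (-1/22 - 868) - 19123 = -19097/22 - 19123 = -439803/22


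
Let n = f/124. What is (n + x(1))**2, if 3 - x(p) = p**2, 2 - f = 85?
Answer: 27225/15376 ≈ 1.7706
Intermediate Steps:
f = -83 (f = 2 - 1*85 = 2 - 85 = -83)
x(p) = 3 - p**2
n = -83/124 ≈ -0.66935
(n + x(1))**2 = (-83/124 + (3 - 1*1**2))**2 = (-83/124 + (3 - 1*1))**2 = (-83/124 + (3 - 1))**2 = (-83/124 + 2)**2 = (165/124)**2 = 27225/15376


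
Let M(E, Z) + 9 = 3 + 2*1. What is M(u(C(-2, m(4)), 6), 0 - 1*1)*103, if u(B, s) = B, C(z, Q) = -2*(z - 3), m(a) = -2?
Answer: -412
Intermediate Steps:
C(z, Q) = 6 - 2*z (C(z, Q) = -2*(-3 + z) = 6 - 2*z)
M(E, Z) = -4 (M(E, Z) = -9 + (3 + 2*1) = -9 + (3 + 2) = -9 + 5 = -4)
M(u(C(-2, m(4)), 6), 0 - 1*1)*103 = -4*103 = -412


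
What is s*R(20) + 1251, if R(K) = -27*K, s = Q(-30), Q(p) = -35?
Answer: 20151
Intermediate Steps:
s = -35
s*R(20) + 1251 = -(-945)*20 + 1251 = -35*(-540) + 1251 = 18900 + 1251 = 20151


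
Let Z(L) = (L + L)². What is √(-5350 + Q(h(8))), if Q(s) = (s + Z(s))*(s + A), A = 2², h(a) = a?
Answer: I*√2182 ≈ 46.712*I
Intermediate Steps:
Z(L) = 4*L² (Z(L) = (2*L)² = 4*L²)
A = 4
Q(s) = (4 + s)*(s + 4*s²) (Q(s) = (s + 4*s²)*(s + 4) = (s + 4*s²)*(4 + s) = (4 + s)*(s + 4*s²))
√(-5350 + Q(h(8))) = √(-5350 + 8*(4 + 4*8² + 17*8)) = √(-5350 + 8*(4 + 4*64 + 136)) = √(-5350 + 8*(4 + 256 + 136)) = √(-5350 + 8*396) = √(-5350 + 3168) = √(-2182) = I*√2182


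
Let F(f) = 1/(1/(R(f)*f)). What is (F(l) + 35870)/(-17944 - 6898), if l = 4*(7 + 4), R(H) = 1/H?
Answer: -35871/24842 ≈ -1.4440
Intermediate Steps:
l = 44 (l = 4*11 = 44)
F(f) = 1 (F(f) = 1/(1/((1/f)*f)) = 1/(f/f) = 1/1 = 1)
(F(l) + 35870)/(-17944 - 6898) = (1 + 35870)/(-17944 - 6898) = 35871/(-24842) = 35871*(-1/24842) = -35871/24842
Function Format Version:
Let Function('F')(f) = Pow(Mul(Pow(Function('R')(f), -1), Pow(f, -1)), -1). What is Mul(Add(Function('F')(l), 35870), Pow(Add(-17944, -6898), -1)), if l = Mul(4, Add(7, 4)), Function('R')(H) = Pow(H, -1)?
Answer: Rational(-35871, 24842) ≈ -1.4440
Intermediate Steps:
l = 44 (l = Mul(4, 11) = 44)
Function('F')(f) = 1 (Function('F')(f) = Pow(Mul(Pow(Pow(f, -1), -1), Pow(f, -1)), -1) = Pow(Mul(f, Pow(f, -1)), -1) = Pow(1, -1) = 1)
Mul(Add(Function('F')(l), 35870), Pow(Add(-17944, -6898), -1)) = Mul(Add(1, 35870), Pow(Add(-17944, -6898), -1)) = Mul(35871, Pow(-24842, -1)) = Mul(35871, Rational(-1, 24842)) = Rational(-35871, 24842)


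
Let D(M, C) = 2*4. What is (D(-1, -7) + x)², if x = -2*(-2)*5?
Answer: 784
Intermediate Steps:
D(M, C) = 8
x = 20 (x = 4*5 = 20)
(D(-1, -7) + x)² = (8 + 20)² = 28² = 784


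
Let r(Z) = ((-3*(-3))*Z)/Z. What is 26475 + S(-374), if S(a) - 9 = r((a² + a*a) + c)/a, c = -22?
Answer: 9905007/374 ≈ 26484.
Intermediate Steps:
r(Z) = 9 (r(Z) = (9*Z)/Z = 9)
S(a) = 9 + 9/a
26475 + S(-374) = 26475 + (9 + 9/(-374)) = 26475 + (9 + 9*(-1/374)) = 26475 + (9 - 9/374) = 26475 + 3357/374 = 9905007/374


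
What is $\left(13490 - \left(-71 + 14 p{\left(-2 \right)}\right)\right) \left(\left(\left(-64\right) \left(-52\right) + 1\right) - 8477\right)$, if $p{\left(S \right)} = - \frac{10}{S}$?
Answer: $-69451668$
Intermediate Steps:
$\left(13490 - \left(-71 + 14 p{\left(-2 \right)}\right)\right) \left(\left(\left(-64\right) \left(-52\right) + 1\right) - 8477\right) = \left(13490 + \left(71 - 14 \left(- \frac{10}{-2}\right)\right)\right) \left(\left(\left(-64\right) \left(-52\right) + 1\right) - 8477\right) = \left(13490 + \left(71 - 14 \left(\left(-10\right) \left(- \frac{1}{2}\right)\right)\right)\right) \left(\left(3328 + 1\right) - 8477\right) = \left(13490 + \left(71 - 70\right)\right) \left(3329 - 8477\right) = \left(13490 + \left(71 - 70\right)\right) \left(-5148\right) = \left(13490 + 1\right) \left(-5148\right) = 13491 \left(-5148\right) = -69451668$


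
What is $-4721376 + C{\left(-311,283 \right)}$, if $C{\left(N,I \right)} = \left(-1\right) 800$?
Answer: $-4722176$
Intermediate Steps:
$C{\left(N,I \right)} = -800$
$-4721376 + C{\left(-311,283 \right)} = -4721376 - 800 = -4722176$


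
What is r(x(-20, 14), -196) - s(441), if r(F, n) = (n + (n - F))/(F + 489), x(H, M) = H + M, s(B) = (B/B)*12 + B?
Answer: -219185/483 ≈ -453.80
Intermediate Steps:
s(B) = 12 + B (s(B) = 1*12 + B = 12 + B)
r(F, n) = (-F + 2*n)/(489 + F)
r(x(-20, 14), -196) - s(441) = (-(-20 + 14) + 2*(-196))/(489 + (-20 + 14)) - (12 + 441) = (-1*(-6) - 392)/(489 - 6) - 1*453 = (6 - 392)/483 - 453 = (1/483)*(-386) - 453 = -386/483 - 453 = -219185/483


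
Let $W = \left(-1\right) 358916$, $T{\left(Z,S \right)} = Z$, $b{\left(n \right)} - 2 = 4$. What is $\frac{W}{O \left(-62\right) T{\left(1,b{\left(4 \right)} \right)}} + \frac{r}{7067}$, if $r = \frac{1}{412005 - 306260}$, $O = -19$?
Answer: $- \frac{134108948145481}{440159649935} \approx -304.68$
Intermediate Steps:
$b{\left(n \right)} = 6$ ($b{\left(n \right)} = 2 + 4 = 6$)
$W = -358916$
$r = \frac{1}{105745} \approx 9.4567 \cdot 10^{-6}$
$\frac{W}{O \left(-62\right) T{\left(1,b{\left(4 \right)} \right)}} + \frac{r}{7067} = - \frac{358916}{\left(-19\right) \left(-62\right) 1} + \frac{1}{105745 \cdot 7067} = - \frac{358916}{1178 \cdot 1} + \frac{1}{105745} \cdot \frac{1}{7067} = - \frac{358916}{1178} + \frac{1}{747299915} = \left(-358916\right) \frac{1}{1178} + \frac{1}{747299915} = - \frac{179458}{589} + \frac{1}{747299915} = - \frac{134108948145481}{440159649935}$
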